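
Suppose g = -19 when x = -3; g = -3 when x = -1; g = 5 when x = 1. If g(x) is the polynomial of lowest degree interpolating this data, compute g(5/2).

L_0(5/2) = (7/2)·(3/2)/[(-2)·(-4)] = 21/32
L_1(5/2) = (11/2)·(3/2)/[(2)·(-2)] = -33/16
L_2(5/2) = (11/2)·(7/2)/[(4)·(2)] = 77/32
Sum: (-19)·(21/32) + (-3)·(-33/16) + 5·(77/32) = 23/4

23/4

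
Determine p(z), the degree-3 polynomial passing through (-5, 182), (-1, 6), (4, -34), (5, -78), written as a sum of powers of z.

L_0(z) = (z + 1)(z - 4)(z - 5) / [-360] = -(1/360)z^3 + (1/45)z^2 - (11/360)z - 1/18
L_1(z) = (z + 5)(z - 4)(z - 5) / [120] = (1/120)z^3 - (1/30)z^2 - (5/24)z + 5/6
L_2(z) = (z + 5)(z + 1)(z - 5) / [-45] = -(1/45)z^3 - (1/45)z^2 + (5/9)z + 5/9
L_3(z) = (z + 5)(z + 1)(z - 4) / [60] = (1/60)z^3 + (1/30)z^2 - (19/60)z - 1/3
p(z) = 182·L_0 + 6·L_1 + (-34)·L_2 + (-78)·L_3
  182·L_0(z) = -(91/180)z^3 + (182/45)z^2 - (1001/180)z - 91/9
  6·L_1(z) = (1/20)z^3 - (1/5)z^2 - (5/4)z + 5
  (-34)·L_2(z) = (34/45)z^3 + (34/45)z^2 - (170/9)z - 170/9
  (-78)·L_3(z) = -(13/10)z^3 - (13/5)z^2 + (247/10)z + 26
Adding term by term: -z^3 + 2z^2 - z + 2

p(z) = -z^3 + 2z^2 - z + 2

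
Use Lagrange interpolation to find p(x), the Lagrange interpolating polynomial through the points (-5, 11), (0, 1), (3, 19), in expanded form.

Build the Lagrange basis polynomials:
L_0(x) = x(x - 3) / [40] = (1/40)x^2 - (3/40)x
L_1(x) = (x + 5)(x - 3) / [-15] = -(1/15)x^2 - (2/15)x + 1
L_2(x) = (x + 5)x / [24] = (1/24)x^2 + (5/24)x
p(x) = 11·L_0 + 1·L_1 + 19·L_2
  11·L_0(x) = (11/40)x^2 - (33/40)x
  1·L_1(x) = -(1/15)x^2 - (2/15)x + 1
  19·L_2(x) = (19/24)x^2 + (95/24)x
Adding term by term: x^2 + 3x + 1

p(x) = x^2 + 3x + 1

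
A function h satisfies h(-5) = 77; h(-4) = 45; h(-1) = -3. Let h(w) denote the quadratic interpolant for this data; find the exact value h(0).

-3

L_0(0) = (4)·(1)/[(-1)·(-4)] = 1
L_1(0) = (5)·(1)/[(1)·(-3)] = -5/3
L_2(0) = (5)·(4)/[(4)·(3)] = 5/3
Sum: 77·(1) + 45·(-5/3) + (-3)·(5/3) = -3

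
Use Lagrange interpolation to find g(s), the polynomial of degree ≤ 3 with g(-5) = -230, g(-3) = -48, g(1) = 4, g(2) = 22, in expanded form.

g(s) = 2s^3 + s^2 + s

Build the Lagrange basis polynomials:
L_0(s) = (s + 3)(s - 1)(s - 2) / [-84] = -(1/84)s^3 + (1/12)s - 1/14
L_1(s) = (s + 5)(s - 1)(s - 2) / [40] = (1/40)s^3 + (1/20)s^2 - (13/40)s + 1/4
L_2(s) = (s + 5)(s + 3)(s - 2) / [-24] = -(1/24)s^3 - (1/4)s^2 + (1/24)s + 5/4
L_3(s) = (s + 5)(s + 3)(s - 1) / [35] = (1/35)s^3 + (1/5)s^2 + (1/5)s - 3/7
g(s) = (-230)·L_0 + (-48)·L_1 + 4·L_2 + 22·L_3
  (-230)·L_0(s) = (115/42)s^3 - (115/6)s + 115/7
  (-48)·L_1(s) = -(6/5)s^3 - (12/5)s^2 + (78/5)s - 12
  4·L_2(s) = -(1/6)s^3 - s^2 + (1/6)s + 5
  22·L_3(s) = (22/35)s^3 + (22/5)s^2 + (22/5)s - 66/7
Adding term by term: 2s^3 + s^2 + s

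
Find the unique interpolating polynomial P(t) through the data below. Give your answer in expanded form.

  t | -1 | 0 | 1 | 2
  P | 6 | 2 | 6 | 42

Newton's divided differences:
P[-1,0] = (2 - 6) / (0 - (-1)) = -4
P[0,1] = (6 - 2) / (1 - 0) = 4
P[1,2] = (42 - 6) / (2 - 1) = 36
P[-1,0,1] = (4 - (-4)) / (1 - (-1)) = 4
P[0,1,2] = (36 - 4) / (2 - 0) = 16
P[-1,0,1,2] = (16 - 4) / (2 - (-1)) = 4
P(t) = 6 + (-4)·(t + 1) + 4·(t + 1)t + 4·(t + 1)t(t - 1)
Expanding: P(t) = 4t^3 + 4t^2 - 4t + 2

P(t) = 4t^3 + 4t^2 - 4t + 2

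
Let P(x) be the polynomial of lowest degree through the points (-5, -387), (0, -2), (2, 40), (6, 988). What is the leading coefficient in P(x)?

4

Build the Lagrange basis polynomials:
L_0(x) = x(x - 2)(x - 6) / [-385] = -(1/385)x^3 + (8/385)x^2 - (12/385)x
L_1(x) = (x + 5)(x - 2)(x - 6) / [60] = (1/60)x^3 - (1/20)x^2 - (7/15)x + 1
L_2(x) = (x + 5)x(x - 6) / [-56] = -(1/56)x^3 + (1/56)x^2 + (15/28)x
L_3(x) = (x + 5)x(x - 2) / [264] = (1/264)x^3 + (1/88)x^2 - (5/132)x
P(x) = (-387)·L_0 + (-2)·L_1 + 40·L_2 + 988·L_3
Only the coefficient of x^3 is needed; take it from each L_i and combine:
(-387)·(-1/385) + (-2)·(1/60) + 40·(-1/56) + 988·(1/264) = 4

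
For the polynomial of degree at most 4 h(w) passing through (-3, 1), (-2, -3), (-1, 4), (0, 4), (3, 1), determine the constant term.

Build the Lagrange basis polynomials:
L_0(w) = (w + 2)(w + 1)w(w - 3) / [36] = (1/36)w^4 - (7/36)w^2 - (1/6)w
L_1(w) = (w + 3)(w + 1)w(w - 3) / [-10] = -(1/10)w^4 - (1/10)w^3 + (9/10)w^2 + (9/10)w
L_2(w) = (w + 3)(w + 2)w(w - 3) / [8] = (1/8)w^4 + (1/4)w^3 - (9/8)w^2 - (9/4)w
L_3(w) = (w + 3)(w + 2)(w + 1)(w - 3) / [-18] = -(1/18)w^4 - (1/6)w^3 + (7/18)w^2 + (3/2)w + 1
L_4(w) = (w + 3)(w + 2)(w + 1)w / [360] = (1/360)w^4 + (1/60)w^3 + (11/360)w^2 + (1/60)w
h(w) = 1·L_0 + (-3)·L_1 + 4·L_2 + 4·L_3 + 1·L_4
Only the constant term is needed; take it from each L_i and combine:
1·(0) + (-3)·(0) + 4·(0) + 4·(1) + 1·(0) = 4

4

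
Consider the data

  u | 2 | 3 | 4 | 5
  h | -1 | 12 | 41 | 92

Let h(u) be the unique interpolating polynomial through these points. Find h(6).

171

L_0(6) = (3)·(2)·(1)/[(-1)·(-2)·(-3)] = -1
L_1(6) = (4)·(2)·(1)/[(1)·(-1)·(-2)] = 4
L_2(6) = (4)·(3)·(1)/[(2)·(1)·(-1)] = -6
L_3(6) = (4)·(3)·(2)/[(3)·(2)·(1)] = 4
Sum: (-1)·(-1) + 12·(4) + 41·(-6) + 92·(4) = 171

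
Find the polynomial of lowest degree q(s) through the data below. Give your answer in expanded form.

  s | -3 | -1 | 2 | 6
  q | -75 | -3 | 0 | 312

q(s) = 2s^3 - 3s^2 - 2s

Newton's divided differences:
q[-3,-1] = (-3 - (-75)) / (-1 - (-3)) = 36
q[-1,2] = (0 - (-3)) / (2 - (-1)) = 1
q[2,6] = (312 - 0) / (6 - 2) = 78
q[-3,-1,2] = (1 - 36) / (2 - (-3)) = -7
q[-1,2,6] = (78 - 1) / (6 - (-1)) = 11
q[-3,-1,2,6] = (11 - (-7)) / (6 - (-3)) = 2
q(s) = -75 + 36·(s + 3) + (-7)·(s + 3)(s + 1) + 2·(s + 3)(s + 1)(s - 2)
Expanding: q(s) = 2s^3 - 3s^2 - 2s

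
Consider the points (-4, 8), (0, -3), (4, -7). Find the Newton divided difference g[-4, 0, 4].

7/32

g[-4,0] = (-3 - 8) / (0 - (-4)) = -11/4
g[0,4] = (-7 - (-3)) / (4 - 0) = -1
g[-4,0,4] = (-1 - (-11/4)) / (4 - (-4)) = 7/32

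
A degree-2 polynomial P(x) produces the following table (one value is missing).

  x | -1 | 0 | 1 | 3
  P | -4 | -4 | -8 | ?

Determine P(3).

-28

The 3 known values determine P uniquely (degree ≤ 2).
Evaluate each Lagrange basis at x = 3:
L_0(3) = (3)·(2)/[(-1)·(-2)] = 3
L_1(3) = (4)·(2)/[(1)·(-1)] = -8
L_2(3) = (4)·(3)/[(2)·(1)] = 6
Sum: (-4)·(3) + (-4)·(-8) + (-8)·(6) = -28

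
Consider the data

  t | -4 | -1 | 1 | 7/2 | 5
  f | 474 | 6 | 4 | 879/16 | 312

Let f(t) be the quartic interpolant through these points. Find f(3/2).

L_0(3/2) = (5/2)·(1/2)·(-2)·(-7/2)/[(-3)·(-5)·(-15/2)·(-9)] = 7/810
L_1(3/2) = (11/2)·(1/2)·(-2)·(-7/2)/[(3)·(-2)·(-9/2)·(-6)] = -77/648
L_2(3/2) = (11/2)·(5/2)·(-2)·(-7/2)/[(5)·(2)·(-5/2)·(-4)] = 77/80
L_3(3/2) = (11/2)·(5/2)·(1/2)·(-7/2)/[(15/2)·(9/2)·(5/2)·(-3/2)] = 77/405
L_4(3/2) = (11/2)·(5/2)·(1/2)·(-2)/[(9)·(6)·(4)·(3/2)] = -55/1296
Sum: 474·(7/810) + 6·(-77/648) + 4·(77/80) + 879/16·(77/405) + 312·(-55/1296) = 71/16

71/16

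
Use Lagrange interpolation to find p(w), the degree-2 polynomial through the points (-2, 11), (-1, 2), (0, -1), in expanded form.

L_0(w) = (w + 1)w / [2] = (1/2)w^2 + (1/2)w
L_1(w) = (w + 2)w / [-1] = -w^2 - 2w
L_2(w) = (w + 2)(w + 1) / [2] = (1/2)w^2 + (3/2)w + 1
p(w) = 11·L_0 + 2·L_1 + (-1)·L_2
  11·L_0(w) = (11/2)w^2 + (11/2)w
  2·L_1(w) = -2w^2 - 4w
  (-1)·L_2(w) = -(1/2)w^2 - (3/2)w - 1
Adding term by term: 3w^2 - 1

p(w) = 3w^2 - 1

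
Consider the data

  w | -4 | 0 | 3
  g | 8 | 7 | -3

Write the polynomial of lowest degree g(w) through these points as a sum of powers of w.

Build the Lagrange basis polynomials:
L_0(w) = w(w - 3) / [28] = (1/28)w^2 - (3/28)w
L_1(w) = (w + 4)(w - 3) / [-12] = -(1/12)w^2 - (1/12)w + 1
L_2(w) = (w + 4)w / [21] = (1/21)w^2 + (4/21)w
g(w) = 8·L_0 + 7·L_1 + (-3)·L_2
  8·L_0(w) = (2/7)w^2 - (6/7)w
  7·L_1(w) = -(7/12)w^2 - (7/12)w + 7
  (-3)·L_2(w) = -(1/7)w^2 - (4/7)w
Adding term by term: -(37/84)w^2 - (169/84)w + 7

g(w) = -(37/84)w^2 - (169/84)w + 7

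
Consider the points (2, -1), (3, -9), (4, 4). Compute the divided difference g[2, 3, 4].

g[2,3] = (-9 - (-1)) / (3 - 2) = -8
g[3,4] = (4 - (-9)) / (4 - 3) = 13
g[2,3,4] = (13 - (-8)) / (4 - 2) = 21/2

21/2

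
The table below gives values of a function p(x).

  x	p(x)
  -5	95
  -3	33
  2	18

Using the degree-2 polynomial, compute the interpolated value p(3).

39

L_0(3) = (6)·(1)/[(-2)·(-7)] = 3/7
L_1(3) = (8)·(1)/[(2)·(-5)] = -4/5
L_2(3) = (8)·(6)/[(7)·(5)] = 48/35
Sum: 95·(3/7) + 33·(-4/5) + 18·(48/35) = 39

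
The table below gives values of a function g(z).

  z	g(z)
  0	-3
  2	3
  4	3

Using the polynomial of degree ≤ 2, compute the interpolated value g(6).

-3

Evaluate each Lagrange basis at z = 6:
L_0(6) = (4)·(2)/[(-2)·(-4)] = 1
L_1(6) = (6)·(2)/[(2)·(-2)] = -3
L_2(6) = (6)·(4)/[(4)·(2)] = 3
Sum: (-3)·(1) + 3·(-3) + 3·(3) = -3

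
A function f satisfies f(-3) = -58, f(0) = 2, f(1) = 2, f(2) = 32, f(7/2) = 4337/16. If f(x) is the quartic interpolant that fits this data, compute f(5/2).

1217/16

L_0(5/2) = (5/2)·(3/2)·(1/2)·(-1)/[(-3)·(-4)·(-5)·(-13/2)] = -1/208
L_1(5/2) = (11/2)·(3/2)·(1/2)·(-1)/[(3)·(-1)·(-2)·(-7/2)] = 11/56
L_2(5/2) = (11/2)·(5/2)·(1/2)·(-1)/[(4)·(1)·(-1)·(-5/2)] = -11/16
L_3(5/2) = (11/2)·(5/2)·(3/2)·(-1)/[(5)·(2)·(1)·(-3/2)] = 11/8
L_4(5/2) = (11/2)·(5/2)·(3/2)·(1/2)/[(13/2)·(7/2)·(5/2)·(3/2)] = 11/91
Sum: (-58)·(-1/208) + 2·(11/56) + 2·(-11/16) + 32·(11/8) + 4337/16·(11/91) = 1217/16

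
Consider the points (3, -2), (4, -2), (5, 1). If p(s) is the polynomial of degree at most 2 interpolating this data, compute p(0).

16

L_0(0) = (-4)·(-5)/[(-1)·(-2)] = 10
L_1(0) = (-3)·(-5)/[(1)·(-1)] = -15
L_2(0) = (-3)·(-4)/[(2)·(1)] = 6
Sum: (-2)·(10) + (-2)·(-15) + 1·(6) = 16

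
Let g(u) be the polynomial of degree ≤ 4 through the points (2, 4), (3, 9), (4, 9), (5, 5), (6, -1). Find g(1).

-6

Using Newton's divided-difference form:
g[2,3] = (9 - 4) / (3 - 2) = 5
g[3,4] = (9 - 9) / (4 - 3) = 0
g[4,5] = (5 - 9) / (5 - 4) = -4
g[5,6] = (-1 - 5) / (6 - 5) = -6
g[2,3,4] = (0 - 5) / (4 - 2) = -5/2
g[3,4,5] = (-4 - 0) / (5 - 3) = -2
g[4,5,6] = (-6 - (-4)) / (6 - 4) = -1
g[2,3,4,5] = (-2 - (-5/2)) / (5 - 2) = 1/6
g[3,4,5,6] = (-1 - (-2)) / (6 - 3) = 1/3
g[2,3,4,5,6] = (1/3 - 1/6) / (6 - 2) = 1/24
g(1) = 4 + 5·(-1) + (-5/2)·(-1)·(-2) + (1/6)·(-1)·(-2)·(-3) + (1/24)·(-1)·(-2)·(-3)·(-4) = -6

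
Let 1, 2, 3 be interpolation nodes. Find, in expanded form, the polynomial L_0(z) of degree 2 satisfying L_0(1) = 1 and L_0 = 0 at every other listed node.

L_0(z) = (1/2)z^2 - (5/2)z + 3

L_0(z) = (z - 2)(z - 3) / [(-1)·(-2)]
       = (z^2 - 5z + 6) / (2)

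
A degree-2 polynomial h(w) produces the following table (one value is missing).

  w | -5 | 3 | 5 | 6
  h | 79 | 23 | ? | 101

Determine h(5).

69

The 3 known values determine h uniquely (degree ≤ 2).
Evaluate each Lagrange basis at w = 5:
L_0(5) = (2)·(-1)/[(-8)·(-11)] = -1/44
L_1(5) = (10)·(-1)/[(8)·(-3)] = 5/12
L_2(5) = (10)·(2)/[(11)·(3)] = 20/33
Sum: 79·(-1/44) + 23·(5/12) + 101·(20/33) = 69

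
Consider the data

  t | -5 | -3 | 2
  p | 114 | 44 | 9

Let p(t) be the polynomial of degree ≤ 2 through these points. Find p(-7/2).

Using Newton's divided-difference form:
p[-5,-3] = (44 - 114) / (-3 - (-5)) = -35
p[-3,2] = (9 - 44) / (2 - (-3)) = -7
p[-5,-3,2] = (-7 - (-35)) / (2 - (-5)) = 4
p(-7/2) = 114 + (-35)·(3/2) + 4·(3/2)·(-1/2) = 117/2

117/2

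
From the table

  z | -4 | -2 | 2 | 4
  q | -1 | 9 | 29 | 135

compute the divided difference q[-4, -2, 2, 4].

1

q[-4,-2] = (9 - (-1)) / (-2 - (-4)) = 5
q[-2,2] = (29 - 9) / (2 - (-2)) = 5
q[2,4] = (135 - 29) / (4 - 2) = 53
q[-4,-2,2] = (5 - 5) / (2 - (-4)) = 0
q[-2,2,4] = (53 - 5) / (4 - (-2)) = 8
q[-4,-2,2,4] = (8 - 0) / (4 - (-4)) = 1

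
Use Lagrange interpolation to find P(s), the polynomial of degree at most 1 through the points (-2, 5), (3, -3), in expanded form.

Build the Lagrange basis polynomials:
L_0(s) = (s - 3) / [-5] = -(1/5)s + 3/5
L_1(s) = (s + 2) / [5] = (1/5)s + 2/5
P(s) = 5·L_0 + (-3)·L_1
  5·L_0(s) = -s + 3
  (-3)·L_1(s) = -(3/5)s - 6/5
Adding term by term: -(8/5)s + 9/5

P(s) = -(8/5)s + 9/5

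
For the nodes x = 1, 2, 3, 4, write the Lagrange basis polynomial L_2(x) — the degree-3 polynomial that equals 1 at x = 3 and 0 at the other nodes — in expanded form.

L_2(x) = -(1/2)x^3 + (7/2)x^2 - 7x + 4

L_2(x) = (x - 1)(x - 2)(x - 4) / [(2)·(1)·(-1)]
       = (x^3 - 7x^2 + 14x - 8) / (-2)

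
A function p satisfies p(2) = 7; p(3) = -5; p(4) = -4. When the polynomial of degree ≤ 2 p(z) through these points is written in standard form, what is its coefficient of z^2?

13/2

Build the Lagrange basis polynomials:
L_0(z) = (z - 3)(z - 4) / [2] = (1/2)z^2 - (7/2)z + 6
L_1(z) = (z - 2)(z - 4) / [-1] = -z^2 + 6z - 8
L_2(z) = (z - 2)(z - 3) / [2] = (1/2)z^2 - (5/2)z + 3
p(z) = 7·L_0 + (-5)·L_1 + (-4)·L_2
Only the coefficient of z^2 is needed; take it from each L_i and combine:
7·(1/2) + (-5)·(-1) + (-4)·(1/2) = 13/2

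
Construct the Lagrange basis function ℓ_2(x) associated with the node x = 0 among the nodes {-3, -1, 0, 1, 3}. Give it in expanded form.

ℓ_2(x) = (1/9)x^4 - (10/9)x^2 + 1

ℓ_2(x) = (x + 3)(x + 1)(x - 1)(x - 3) / [(3)·(1)·(-1)·(-3)]
       = (x^4 - 10x^2 + 9) / (9)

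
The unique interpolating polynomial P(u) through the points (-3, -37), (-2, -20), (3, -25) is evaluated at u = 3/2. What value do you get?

Evaluate each Lagrange basis at u = 3/2:
L_0(3/2) = (7/2)·(-3/2)/[(-1)·(-6)] = -7/8
L_1(3/2) = (9/2)·(-3/2)/[(1)·(-5)] = 27/20
L_2(3/2) = (9/2)·(7/2)/[(6)·(5)] = 21/40
Sum: (-37)·(-7/8) + (-20)·(27/20) + (-25)·(21/40) = -31/4

-31/4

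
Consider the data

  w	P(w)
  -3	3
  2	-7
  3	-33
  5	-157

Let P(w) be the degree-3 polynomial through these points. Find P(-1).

-1

Evaluate each Lagrange basis at w = -1:
L_0(-1) = (-3)·(-4)·(-6)/[(-5)·(-6)·(-8)] = 3/10
L_1(-1) = (2)·(-4)·(-6)/[(5)·(-1)·(-3)] = 16/5
L_2(-1) = (2)·(-3)·(-6)/[(6)·(1)·(-2)] = -3
L_3(-1) = (2)·(-3)·(-4)/[(8)·(3)·(2)] = 1/2
Sum: 3·(3/10) + (-7)·(16/5) + (-33)·(-3) + (-157)·(1/2) = -1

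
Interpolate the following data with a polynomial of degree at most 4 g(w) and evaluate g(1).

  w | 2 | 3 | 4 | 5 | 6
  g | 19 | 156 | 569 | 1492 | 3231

-4

Evaluate each Lagrange basis at w = 1:
L_0(1) = (-2)·(-3)·(-4)·(-5)/[(-1)·(-2)·(-3)·(-4)] = 5
L_1(1) = (-1)·(-3)·(-4)·(-5)/[(1)·(-1)·(-2)·(-3)] = -10
L_2(1) = (-1)·(-2)·(-4)·(-5)/[(2)·(1)·(-1)·(-2)] = 10
L_3(1) = (-1)·(-2)·(-3)·(-5)/[(3)·(2)·(1)·(-1)] = -5
L_4(1) = (-1)·(-2)·(-3)·(-4)/[(4)·(3)·(2)·(1)] = 1
Sum: 19·(5) + 156·(-10) + 569·(10) + 1492·(-5) + 3231·(1) = -4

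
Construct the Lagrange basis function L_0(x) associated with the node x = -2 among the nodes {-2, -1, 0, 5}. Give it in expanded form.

L_0(x) = -(1/14)x^3 + (2/7)x^2 + (5/14)x

L_0(x) = (x + 1)x(x - 5) / [(-1)·(-2)·(-7)]
       = (x^3 - 4x^2 - 5x) / (-14)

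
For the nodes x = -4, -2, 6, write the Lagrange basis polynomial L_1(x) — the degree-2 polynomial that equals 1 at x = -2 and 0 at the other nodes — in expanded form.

L_1(x) = (x + 4)(x - 6) / [(2)·(-8)]
       = (x^2 - 2x - 24) / (-16)

L_1(x) = -(1/16)x^2 + (1/8)x + 3/2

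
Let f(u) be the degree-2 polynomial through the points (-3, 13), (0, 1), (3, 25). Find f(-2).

5

Evaluate each Lagrange basis at u = -2:
L_0(-2) = (-2)·(-5)/[(-3)·(-6)] = 5/9
L_1(-2) = (1)·(-5)/[(3)·(-3)] = 5/9
L_2(-2) = (1)·(-2)/[(6)·(3)] = -1/9
Sum: 13·(5/9) + 1·(5/9) + 25·(-1/9) = 5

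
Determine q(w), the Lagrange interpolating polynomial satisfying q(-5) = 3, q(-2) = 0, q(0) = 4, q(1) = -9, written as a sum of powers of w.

L_0(w) = (w + 2)w(w - 1) / [-90] = -(1/90)w^3 - (1/90)w^2 + (1/45)w
L_1(w) = (w + 5)w(w - 1) / [18] = (1/18)w^3 + (2/9)w^2 - (5/18)w
L_2(w) = (w + 5)(w + 2)(w - 1) / [-10] = -(1/10)w^3 - (3/5)w^2 - (3/10)w + 1
L_3(w) = (w + 5)(w + 2)w / [18] = (1/18)w^3 + (7/18)w^2 + (5/9)w
q(w) = 3·L_0 + 0·L_1 + 4·L_2 + (-9)·L_3
  3·L_0(w) = -(1/30)w^3 - (1/30)w^2 + (1/15)w
  0·L_1(w) = 0
  4·L_2(w) = -(2/5)w^3 - (12/5)w^2 - (6/5)w + 4
  (-9)·L_3(w) = -(1/2)w^3 - (7/2)w^2 - 5w
Adding term by term: -(14/15)w^3 - (89/15)w^2 - (92/15)w + 4

q(w) = -(14/15)w^3 - (89/15)w^2 - (92/15)w + 4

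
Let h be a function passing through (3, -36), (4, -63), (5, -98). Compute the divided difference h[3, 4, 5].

-4

h[3,4] = (-63 - (-36)) / (4 - 3) = -27
h[4,5] = (-98 - (-63)) / (5 - 4) = -35
h[3,4,5] = (-35 - (-27)) / (5 - 3) = -4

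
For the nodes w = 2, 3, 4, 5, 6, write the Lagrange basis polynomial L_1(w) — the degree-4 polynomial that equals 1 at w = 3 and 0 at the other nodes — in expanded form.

L_1(w) = (w - 2)(w - 4)(w - 5)(w - 6) / [(1)·(-1)·(-2)·(-3)]
       = (w^4 - 17w^3 + 104w^2 - 268w + 240) / (-6)

L_1(w) = -(1/6)w^4 + (17/6)w^3 - (52/3)w^2 + (134/3)w - 40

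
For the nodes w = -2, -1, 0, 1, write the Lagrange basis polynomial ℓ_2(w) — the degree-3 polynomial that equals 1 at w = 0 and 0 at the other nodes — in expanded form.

ℓ_2(w) = -(1/2)w^3 - w^2 + (1/2)w + 1

ℓ_2(w) = (w + 2)(w + 1)(w - 1) / [(2)·(1)·(-1)]
       = (w^3 + 2w^2 - w - 2) / (-2)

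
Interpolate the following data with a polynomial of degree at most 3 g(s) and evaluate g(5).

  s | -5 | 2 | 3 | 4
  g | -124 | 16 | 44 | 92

166

Evaluate each Lagrange basis at s = 5:
L_0(5) = (3)·(2)·(1)/[(-7)·(-8)·(-9)] = -1/84
L_1(5) = (10)·(2)·(1)/[(7)·(-1)·(-2)] = 10/7
L_2(5) = (10)·(3)·(1)/[(8)·(1)·(-1)] = -15/4
L_3(5) = (10)·(3)·(2)/[(9)·(2)·(1)] = 10/3
Sum: (-124)·(-1/84) + 16·(10/7) + 44·(-15/4) + 92·(10/3) = 166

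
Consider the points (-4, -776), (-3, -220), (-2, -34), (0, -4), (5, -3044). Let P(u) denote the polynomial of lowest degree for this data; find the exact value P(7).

-11050

L_0(7) = (10)·(9)·(7)·(2)/[(-1)·(-2)·(-4)·(-9)] = 35/2
L_1(7) = (11)·(9)·(7)·(2)/[(1)·(-1)·(-3)·(-8)] = -231/4
L_2(7) = (11)·(10)·(7)·(2)/[(2)·(1)·(-2)·(-7)] = 55
L_3(7) = (11)·(10)·(9)·(2)/[(4)·(3)·(2)·(-5)] = -33/2
L_4(7) = (11)·(10)·(9)·(7)/[(9)·(8)·(7)·(5)] = 11/4
Sum: (-776)·(35/2) + (-220)·(-231/4) + (-34)·(55) + (-4)·(-33/2) + (-3044)·(11/4) = -11050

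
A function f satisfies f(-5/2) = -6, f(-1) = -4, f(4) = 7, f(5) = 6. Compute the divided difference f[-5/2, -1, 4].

2/15

f[-5/2,-1] = (-4 - (-6)) / (-1 - (-5/2)) = 4/3
f[-1,4] = (7 - (-4)) / (4 - (-1)) = 11/5
f[-5/2,-1,4] = (11/5 - 4/3) / (4 - (-5/2)) = 2/15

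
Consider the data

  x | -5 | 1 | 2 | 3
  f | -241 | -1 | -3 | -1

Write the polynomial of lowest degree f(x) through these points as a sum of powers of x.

f(x) = x^3 - 4x^2 + 3x - 1

Build the Lagrange basis polynomials:
L_0(x) = (x - 1)(x - 2)(x - 3) / [-336] = -(1/336)x^3 + (1/56)x^2 - (11/336)x + 1/56
L_1(x) = (x + 5)(x - 2)(x - 3) / [12] = (1/12)x^3 - (19/12)x + 5/2
L_2(x) = (x + 5)(x - 1)(x - 3) / [-7] = -(1/7)x^3 - (1/7)x^2 + (17/7)x - 15/7
L_3(x) = (x + 5)(x - 1)(x - 2) / [16] = (1/16)x^3 + (1/8)x^2 - (13/16)x + 5/8
f(x) = (-241)·L_0 + (-1)·L_1 + (-3)·L_2 + (-1)·L_3
  (-241)·L_0(x) = (241/336)x^3 - (241/56)x^2 + (2651/336)x - 241/56
  (-1)·L_1(x) = -(1/12)x^3 + (19/12)x - 5/2
  (-3)·L_2(x) = (3/7)x^3 + (3/7)x^2 - (51/7)x + 45/7
  (-1)·L_3(x) = -(1/16)x^3 - (1/8)x^2 + (13/16)x - 5/8
Adding term by term: x^3 - 4x^2 + 3x - 1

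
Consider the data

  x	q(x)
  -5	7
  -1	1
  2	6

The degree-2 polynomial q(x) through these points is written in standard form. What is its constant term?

Build the Lagrange basis polynomials:
L_0(x) = (x + 1)(x - 2) / [28] = (1/28)x^2 - (1/28)x - 1/14
L_1(x) = (x + 5)(x - 2) / [-12] = -(1/12)x^2 - (1/4)x + 5/6
L_2(x) = (x + 5)(x + 1) / [21] = (1/21)x^2 + (2/7)x + 5/21
q(x) = 7·L_0 + 1·L_1 + 6·L_2
Only the constant term is needed; take it from each L_i and combine:
7·(-1/14) + 1·(5/6) + 6·(5/21) = 37/21

37/21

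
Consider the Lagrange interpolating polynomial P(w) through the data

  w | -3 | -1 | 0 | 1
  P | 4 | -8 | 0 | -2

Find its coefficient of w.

Build the Lagrange basis polynomials:
L_0(w) = (w + 1)w(w - 1) / [-24] = -(1/24)w^3 + (1/24)w
L_1(w) = (w + 3)w(w - 1) / [4] = (1/4)w^3 + (1/2)w^2 - (3/4)w
L_2(w) = (w + 3)(w + 1)(w - 1) / [-3] = -(1/3)w^3 - w^2 + (1/3)w + 1
L_3(w) = (w + 3)(w + 1)w / [8] = (1/8)w^3 + (1/2)w^2 + (3/8)w
P(w) = 4·L_0 + (-8)·L_1 + 0·L_2 + (-2)·L_3
Only the coefficient of w is needed; take it from each L_i and combine:
4·(1/24) + (-8)·(-3/4) + 0·(1/3) + (-2)·(3/8) = 65/12

65/12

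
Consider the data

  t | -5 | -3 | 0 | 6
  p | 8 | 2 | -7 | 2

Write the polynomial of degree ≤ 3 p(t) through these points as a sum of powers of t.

Newton's divided differences:
p[-5,-3] = (2 - 8) / (-3 - (-5)) = -3
p[-3,0] = (-7 - 2) / (0 - (-3)) = -3
p[0,6] = (2 - (-7)) / (6 - 0) = 3/2
p[-5,-3,0] = (-3 - (-3)) / (0 - (-5)) = 0
p[-3,0,6] = (3/2 - (-3)) / (6 - (-3)) = 1/2
p[-5,-3,0,6] = (1/2 - 0) / (6 - (-5)) = 1/22
p(t) = 8 + (-3)·(t + 5) + (1/22)·(t + 5)(t + 3)t
Expanding: p(t) = (1/22)t^3 + (4/11)t^2 - (51/22)t - 7

p(t) = (1/22)t^3 + (4/11)t^2 - (51/22)t - 7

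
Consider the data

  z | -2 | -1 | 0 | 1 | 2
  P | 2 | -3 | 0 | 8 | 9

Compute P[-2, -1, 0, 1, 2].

-3/8

P[-2,-1] = (-3 - 2) / (-1 - (-2)) = -5
P[-1,0] = (0 - (-3)) / (0 - (-1)) = 3
P[0,1] = (8 - 0) / (1 - 0) = 8
P[1,2] = (9 - 8) / (2 - 1) = 1
P[-2,-1,0] = (3 - (-5)) / (0 - (-2)) = 4
P[-1,0,1] = (8 - 3) / (1 - (-1)) = 5/2
P[0,1,2] = (1 - 8) / (2 - 0) = -7/2
P[-2,-1,0,1] = (5/2 - 4) / (1 - (-2)) = -1/2
P[-1,0,1,2] = (-7/2 - 5/2) / (2 - (-1)) = -2
P[-2,-1,0,1,2] = (-2 - (-1/2)) / (2 - (-2)) = -3/8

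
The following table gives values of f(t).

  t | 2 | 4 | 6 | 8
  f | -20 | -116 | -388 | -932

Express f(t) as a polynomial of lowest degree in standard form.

Newton's divided differences:
f[2,4] = (-116 - (-20)) / (4 - 2) = -48
f[4,6] = (-388 - (-116)) / (6 - 4) = -136
f[6,8] = (-932 - (-388)) / (8 - 6) = -272
f[2,4,6] = (-136 - (-48)) / (6 - 2) = -22
f[4,6,8] = (-272 - (-136)) / (8 - 4) = -34
f[2,4,6,8] = (-34 - (-22)) / (8 - 2) = -2
f(t) = -20 + (-48)·(t - 2) + (-22)·(t - 2)(t - 4) + (-2)·(t - 2)(t - 4)(t - 6)
Expanding: f(t) = -2t^3 + 2t^2 - 4t - 4

f(t) = -2t^3 + 2t^2 - 4t - 4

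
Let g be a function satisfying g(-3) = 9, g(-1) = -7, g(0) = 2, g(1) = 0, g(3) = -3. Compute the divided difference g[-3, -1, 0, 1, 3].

101/144

g[-3,-1] = (-7 - 9) / (-1 - (-3)) = -8
g[-1,0] = (2 - (-7)) / (0 - (-1)) = 9
g[0,1] = (0 - 2) / (1 - 0) = -2
g[1,3] = (-3 - 0) / (3 - 1) = -3/2
g[-3,-1,0] = (9 - (-8)) / (0 - (-3)) = 17/3
g[-1,0,1] = (-2 - 9) / (1 - (-1)) = -11/2
g[0,1,3] = (-3/2 - (-2)) / (3 - 0) = 1/6
g[-3,-1,0,1] = (-11/2 - 17/3) / (1 - (-3)) = -67/24
g[-1,0,1,3] = (1/6 - (-11/2)) / (3 - (-1)) = 17/12
g[-3,-1,0,1,3] = (17/12 - (-67/24)) / (3 - (-3)) = 101/144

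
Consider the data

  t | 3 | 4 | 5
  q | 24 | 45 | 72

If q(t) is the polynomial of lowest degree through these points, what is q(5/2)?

Evaluate each Lagrange basis at t = 5/2:
L_0(5/2) = (-3/2)·(-5/2)/[(-1)·(-2)] = 15/8
L_1(5/2) = (-1/2)·(-5/2)/[(1)·(-1)] = -5/4
L_2(5/2) = (-1/2)·(-3/2)/[(2)·(1)] = 3/8
Sum: 24·(15/8) + 45·(-5/4) + 72·(3/8) = 63/4

63/4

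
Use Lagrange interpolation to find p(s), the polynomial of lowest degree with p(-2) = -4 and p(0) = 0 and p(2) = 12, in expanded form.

Build the Lagrange basis polynomials:
L_0(s) = s(s - 2) / [8] = (1/8)s^2 - (1/4)s
L_1(s) = (s + 2)(s - 2) / [-4] = -(1/4)s^2 + 1
L_2(s) = (s + 2)s / [8] = (1/8)s^2 + (1/4)s
p(s) = (-4)·L_0 + 0·L_1 + 12·L_2
  (-4)·L_0(s) = -(1/2)s^2 + s
  0·L_1(s) = 0
  12·L_2(s) = (3/2)s^2 + 3s
Adding term by term: s^2 + 4s

p(s) = s^2 + 4s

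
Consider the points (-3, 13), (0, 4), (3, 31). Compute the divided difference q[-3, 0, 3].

2

q[-3,0] = (4 - 13) / (0 - (-3)) = -3
q[0,3] = (31 - 4) / (3 - 0) = 9
q[-3,0,3] = (9 - (-3)) / (3 - (-3)) = 2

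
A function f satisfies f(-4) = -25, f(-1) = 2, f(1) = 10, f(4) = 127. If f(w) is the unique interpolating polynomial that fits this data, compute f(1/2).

43/8

Evaluate each Lagrange basis at w = 1/2:
L_0(1/2) = (3/2)·(-1/2)·(-7/2)/[(-3)·(-5)·(-8)] = -7/320
L_1(1/2) = (9/2)·(-1/2)·(-7/2)/[(3)·(-2)·(-5)] = 21/80
L_2(1/2) = (9/2)·(3/2)·(-7/2)/[(5)·(2)·(-3)] = 63/80
L_3(1/2) = (9/2)·(3/2)·(-1/2)/[(8)·(5)·(3)] = -9/320
Sum: (-25)·(-7/320) + 2·(21/80) + 10·(63/80) + 127·(-9/320) = 43/8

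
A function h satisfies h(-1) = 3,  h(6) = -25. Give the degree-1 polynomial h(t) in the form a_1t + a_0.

h(t) = -4t - 1

L_0(t) = (t - 6) / [-7] = -(1/7)t + 6/7
L_1(t) = (t + 1) / [7] = (1/7)t + 1/7
h(t) = 3·L_0 + (-25)·L_1
  3·L_0(t) = -(3/7)t + 18/7
  (-25)·L_1(t) = -(25/7)t - 25/7
Adding term by term: -4t - 1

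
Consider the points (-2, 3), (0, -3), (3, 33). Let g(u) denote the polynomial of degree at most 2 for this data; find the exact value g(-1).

-3

L_0(-1) = (-1)·(-4)/[(-2)·(-5)] = 2/5
L_1(-1) = (1)·(-4)/[(2)·(-3)] = 2/3
L_2(-1) = (1)·(-1)/[(5)·(3)] = -1/15
Sum: 3·(2/5) + (-3)·(2/3) + 33·(-1/15) = -3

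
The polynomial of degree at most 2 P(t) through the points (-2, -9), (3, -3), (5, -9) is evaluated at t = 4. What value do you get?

-27/5

L_0(4) = (1)·(-1)/[(-5)·(-7)] = -1/35
L_1(4) = (6)·(-1)/[(5)·(-2)] = 3/5
L_2(4) = (6)·(1)/[(7)·(2)] = 3/7
Sum: (-9)·(-1/35) + (-3)·(3/5) + (-9)·(3/7) = -27/5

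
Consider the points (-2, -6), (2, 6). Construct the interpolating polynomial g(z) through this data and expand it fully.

g(z) = 3z

L_0(z) = (z - 2) / [-4] = -(1/4)z + 1/2
L_1(z) = (z + 2) / [4] = (1/4)z + 1/2
g(z) = (-6)·L_0 + 6·L_1
  (-6)·L_0(z) = (3/2)z - 3
  6·L_1(z) = (3/2)z + 3
Adding term by term: 3z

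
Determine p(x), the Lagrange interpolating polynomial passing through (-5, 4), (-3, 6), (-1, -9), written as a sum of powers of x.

L_0(x) = (x + 3)(x + 1) / [8] = (1/8)x^2 + (1/2)x + 3/8
L_1(x) = (x + 5)(x + 1) / [-4] = -(1/4)x^2 - (3/2)x - 5/4
L_2(x) = (x + 5)(x + 3) / [8] = (1/8)x^2 + x + 15/8
p(x) = 4·L_0 + 6·L_1 + (-9)·L_2
  4·L_0(x) = (1/2)x^2 + 2x + 3/2
  6·L_1(x) = -(3/2)x^2 - 9x - 15/2
  (-9)·L_2(x) = -(9/8)x^2 - 9x - 135/8
Adding term by term: -(17/8)x^2 - 16x - 183/8

p(x) = -(17/8)x^2 - 16x - 183/8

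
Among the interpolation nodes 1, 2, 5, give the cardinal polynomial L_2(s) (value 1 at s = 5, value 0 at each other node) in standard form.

L_2(s) = (s - 1)(s - 2) / [(4)·(3)]
       = (s^2 - 3s + 2) / (12)

L_2(s) = (1/12)s^2 - (1/4)s + 1/6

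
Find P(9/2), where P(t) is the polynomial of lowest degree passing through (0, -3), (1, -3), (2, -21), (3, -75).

-2103/8

Using Newton's divided-difference form:
P[0,1] = (-3 - (-3)) / (1 - 0) = 0
P[1,2] = (-21 - (-3)) / (2 - 1) = -18
P[2,3] = (-75 - (-21)) / (3 - 2) = -54
P[0,1,2] = (-18 - 0) / (2 - 0) = -9
P[1,2,3] = (-54 - (-18)) / (3 - 1) = -18
P[0,1,2,3] = (-18 - (-9)) / (3 - 0) = -3
P(9/2) = -3 + 0·(9/2) + (-9)·(9/2)·(7/2) + (-3)·(9/2)·(7/2)·(5/2) = -2103/8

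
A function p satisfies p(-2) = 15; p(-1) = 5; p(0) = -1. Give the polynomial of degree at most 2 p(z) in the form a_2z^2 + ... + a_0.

L_0(z) = (z + 1)z / [2] = (1/2)z^2 + (1/2)z
L_1(z) = (z + 2)z / [-1] = -z^2 - 2z
L_2(z) = (z + 2)(z + 1) / [2] = (1/2)z^2 + (3/2)z + 1
p(z) = 15·L_0 + 5·L_1 + (-1)·L_2
  15·L_0(z) = (15/2)z^2 + (15/2)z
  5·L_1(z) = -5z^2 - 10z
  (-1)·L_2(z) = -(1/2)z^2 - (3/2)z - 1
Adding term by term: 2z^2 - 4z - 1

p(z) = 2z^2 - 4z - 1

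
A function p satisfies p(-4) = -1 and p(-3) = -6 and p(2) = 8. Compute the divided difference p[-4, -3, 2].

p[-4,-3] = (-6 - (-1)) / (-3 - (-4)) = -5
p[-3,2] = (8 - (-6)) / (2 - (-3)) = 14/5
p[-4,-3,2] = (14/5 - (-5)) / (2 - (-4)) = 13/10

13/10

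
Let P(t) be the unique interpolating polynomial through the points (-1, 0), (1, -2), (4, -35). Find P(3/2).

Evaluate each Lagrange basis at t = 3/2:
L_0(3/2) = (1/2)·(-5/2)/[(-2)·(-5)] = -1/8
L_1(3/2) = (5/2)·(-5/2)/[(2)·(-3)] = 25/24
L_2(3/2) = (5/2)·(1/2)/[(5)·(3)] = 1/12
Sum: 0 + (-2)·(25/24) + (-35)·(1/12) = -5

-5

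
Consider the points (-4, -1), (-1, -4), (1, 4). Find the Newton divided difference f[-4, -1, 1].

1

f[-4,-1] = (-4 - (-1)) / (-1 - (-4)) = -1
f[-1,1] = (4 - (-4)) / (1 - (-1)) = 4
f[-4,-1,1] = (4 - (-1)) / (1 - (-4)) = 1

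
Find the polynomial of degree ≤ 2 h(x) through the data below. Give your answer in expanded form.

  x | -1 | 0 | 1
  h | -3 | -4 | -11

h(x) = -3x^2 - 4x - 4

Build the Lagrange basis polynomials:
L_0(x) = x(x - 1) / [2] = (1/2)x^2 - (1/2)x
L_1(x) = (x + 1)(x - 1) / [-1] = -x^2 + 1
L_2(x) = (x + 1)x / [2] = (1/2)x^2 + (1/2)x
h(x) = (-3)·L_0 + (-4)·L_1 + (-11)·L_2
  (-3)·L_0(x) = -(3/2)x^2 + (3/2)x
  (-4)·L_1(x) = 4x^2 - 4
  (-11)·L_2(x) = -(11/2)x^2 - (11/2)x
Adding term by term: -3x^2 - 4x - 4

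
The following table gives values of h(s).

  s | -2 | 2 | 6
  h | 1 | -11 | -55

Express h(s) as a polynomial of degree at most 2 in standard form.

h(s) = -s^2 - 3s - 1

Newton's divided differences:
h[-2,2] = (-11 - 1) / (2 - (-2)) = -3
h[2,6] = (-55 - (-11)) / (6 - 2) = -11
h[-2,2,6] = (-11 - (-3)) / (6 - (-2)) = -1
h(s) = 1 + (-3)·(s + 2) + (-1)·(s + 2)(s - 2)
Expanding: h(s) = -s^2 - 3s - 1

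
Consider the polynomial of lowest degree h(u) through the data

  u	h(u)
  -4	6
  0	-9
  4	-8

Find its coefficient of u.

Build the Lagrange basis polynomials:
L_0(u) = u(u - 4) / [32] = (1/32)u^2 - (1/8)u
L_1(u) = (u + 4)(u - 4) / [-16] = -(1/16)u^2 + 1
L_2(u) = (u + 4)u / [32] = (1/32)u^2 + (1/8)u
h(u) = 6·L_0 + (-9)·L_1 + (-8)·L_2
Only the coefficient of u is needed; take it from each L_i and combine:
6·(-1/8) + (-9)·(0) + (-8)·(1/8) = -7/4

-7/4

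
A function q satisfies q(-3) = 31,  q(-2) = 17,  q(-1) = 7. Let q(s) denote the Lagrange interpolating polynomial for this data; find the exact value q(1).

Evaluate each Lagrange basis at s = 1:
L_0(1) = (3)·(2)/[(-1)·(-2)] = 3
L_1(1) = (4)·(2)/[(1)·(-1)] = -8
L_2(1) = (4)·(3)/[(2)·(1)] = 6
Sum: 31·(3) + 17·(-8) + 7·(6) = -1

-1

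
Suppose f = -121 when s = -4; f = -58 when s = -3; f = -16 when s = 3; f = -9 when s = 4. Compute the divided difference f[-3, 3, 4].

f[-3,3] = (-16 - (-58)) / (3 - (-3)) = 7
f[3,4] = (-9 - (-16)) / (4 - 3) = 7
f[-3,3,4] = (7 - 7) / (4 - (-3)) = 0

0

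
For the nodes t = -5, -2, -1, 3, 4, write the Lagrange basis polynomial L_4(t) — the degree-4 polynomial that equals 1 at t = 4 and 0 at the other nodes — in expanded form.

L_4(t) = (t + 5)(t + 2)(t + 1)(t - 3) / [(9)·(6)·(5)·(1)]
       = (t^4 + 5t^3 - 7t^2 - 41t - 30) / (270)

L_4(t) = (1/270)t^4 + (1/54)t^3 - (7/270)t^2 - (41/270)t - 1/9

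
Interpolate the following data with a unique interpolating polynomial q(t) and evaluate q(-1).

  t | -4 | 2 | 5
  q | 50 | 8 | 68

Evaluate each Lagrange basis at t = -1:
L_0(-1) = (-3)·(-6)/[(-6)·(-9)] = 1/3
L_1(-1) = (3)·(-6)/[(6)·(-3)] = 1
L_2(-1) = (3)·(-3)/[(9)·(3)] = -1/3
Sum: 50·(1/3) + 8·(1) + 68·(-1/3) = 2

2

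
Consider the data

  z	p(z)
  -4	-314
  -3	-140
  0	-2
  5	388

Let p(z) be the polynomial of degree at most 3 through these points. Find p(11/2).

1063/2

L_0(11/2) = (17/2)·(11/2)·(1/2)/[(-1)·(-4)·(-9)] = -187/288
L_1(11/2) = (19/2)·(11/2)·(1/2)/[(1)·(-3)·(-8)] = 209/192
L_2(11/2) = (19/2)·(17/2)·(1/2)/[(4)·(3)·(-5)] = -323/480
L_3(11/2) = (19/2)·(17/2)·(11/2)/[(9)·(8)·(5)] = 3553/2880
Sum: (-314)·(-187/288) + (-140)·(209/192) + (-2)·(-323/480) + 388·(3553/2880) = 1063/2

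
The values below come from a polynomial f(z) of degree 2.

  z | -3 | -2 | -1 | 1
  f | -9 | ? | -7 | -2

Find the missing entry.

-67/8

The 3 known values determine f uniquely (degree ≤ 2).
L_0(-2) = (-1)·(-3)/[(-2)·(-4)] = 3/8
L_1(-2) = (1)·(-3)/[(2)·(-2)] = 3/4
L_2(-2) = (1)·(-1)/[(4)·(2)] = -1/8
Sum: (-9)·(3/8) + (-7)·(3/4) + (-2)·(-1/8) = -67/8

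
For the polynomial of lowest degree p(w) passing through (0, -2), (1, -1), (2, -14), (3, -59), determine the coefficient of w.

2

Build the Lagrange basis polynomials:
L_0(w) = (w - 1)(w - 2)(w - 3) / [-6] = -(1/6)w^3 + w^2 - (11/6)w + 1
L_1(w) = w(w - 2)(w - 3) / [2] = (1/2)w^3 - (5/2)w^2 + 3w
L_2(w) = w(w - 1)(w - 3) / [-2] = -(1/2)w^3 + 2w^2 - (3/2)w
L_3(w) = w(w - 1)(w - 2) / [6] = (1/6)w^3 - (1/2)w^2 + (1/3)w
p(w) = (-2)·L_0 + (-1)·L_1 + (-14)·L_2 + (-59)·L_3
Only the coefficient of w is needed; take it from each L_i and combine:
(-2)·(-11/6) + (-1)·(3) + (-14)·(-3/2) + (-59)·(1/3) = 2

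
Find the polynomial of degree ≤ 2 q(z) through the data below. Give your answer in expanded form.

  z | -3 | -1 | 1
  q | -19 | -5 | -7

Newton's divided differences:
q[-3,-1] = (-5 - (-19)) / (-1 - (-3)) = 7
q[-1,1] = (-7 - (-5)) / (1 - (-1)) = -1
q[-3,-1,1] = (-1 - 7) / (1 - (-3)) = -2
q(z) = -19 + 7·(z + 3) + (-2)·(z + 3)(z + 1)
Expanding: q(z) = -2z^2 - z - 4

q(z) = -2z^2 - z - 4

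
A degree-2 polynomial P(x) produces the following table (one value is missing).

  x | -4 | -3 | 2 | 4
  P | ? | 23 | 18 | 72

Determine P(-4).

48

The 3 known values determine P uniquely (degree ≤ 2).
Evaluate each Lagrange basis at x = -4:
L_0(-4) = (-6)·(-8)/[(-5)·(-7)] = 48/35
L_1(-4) = (-1)·(-8)/[(5)·(-2)] = -4/5
L_2(-4) = (-1)·(-6)/[(7)·(2)] = 3/7
Sum: 23·(48/35) + 18·(-4/5) + 72·(3/7) = 48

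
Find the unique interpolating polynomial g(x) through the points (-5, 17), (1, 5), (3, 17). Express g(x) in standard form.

g(x) = x^2 + 2x + 2

Newton's divided differences:
g[-5,1] = (5 - 17) / (1 - (-5)) = -2
g[1,3] = (17 - 5) / (3 - 1) = 6
g[-5,1,3] = (6 - (-2)) / (3 - (-5)) = 1
g(x) = 17 + (-2)·(x + 5) + 1·(x + 5)(x - 1)
Expanding: g(x) = x^2 + 2x + 2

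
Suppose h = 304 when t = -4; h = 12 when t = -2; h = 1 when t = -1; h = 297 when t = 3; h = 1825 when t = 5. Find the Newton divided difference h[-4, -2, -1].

45

h[-4,-2] = (12 - 304) / (-2 - (-4)) = -146
h[-2,-1] = (1 - 12) / (-1 - (-2)) = -11
h[-4,-2,-1] = (-11 - (-146)) / (-1 - (-4)) = 45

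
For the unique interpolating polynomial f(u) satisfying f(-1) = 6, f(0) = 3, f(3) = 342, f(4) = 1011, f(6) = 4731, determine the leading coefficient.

3

The leading coefficient equals the top divided difference f[-1,0,3,4,6].
f[-1,0] = (3 - 6) / (0 - (-1)) = -3
f[0,3] = (342 - 3) / (3 - 0) = 113
f[3,4] = (1011 - 342) / (4 - 3) = 669
f[4,6] = (4731 - 1011) / (6 - 4) = 1860
f[-1,0,3] = (113 - (-3)) / (3 - (-1)) = 29
f[0,3,4] = (669 - 113) / (4 - 0) = 139
f[3,4,6] = (1860 - 669) / (6 - 3) = 397
f[-1,0,3,4] = (139 - 29) / (4 - (-1)) = 22
f[0,3,4,6] = (397 - 139) / (6 - 0) = 43
f[-1,0,3,4,6] = (43 - 22) / (6 - (-1)) = 3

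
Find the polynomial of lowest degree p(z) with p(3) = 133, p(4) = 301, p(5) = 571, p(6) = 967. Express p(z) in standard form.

p(z) = 4z^3 + 3z^2 - z + 1

Build the Lagrange basis polynomials:
L_0(z) = (z - 4)(z - 5)(z - 6) / [-6] = -(1/6)z^3 + (5/2)z^2 - (37/3)z + 20
L_1(z) = (z - 3)(z - 5)(z - 6) / [2] = (1/2)z^3 - 7z^2 + (63/2)z - 45
L_2(z) = (z - 3)(z - 4)(z - 6) / [-2] = -(1/2)z^3 + (13/2)z^2 - 27z + 36
L_3(z) = (z - 3)(z - 4)(z - 5) / [6] = (1/6)z^3 - 2z^2 + (47/6)z - 10
p(z) = 133·L_0 + 301·L_1 + 571·L_2 + 967·L_3
  133·L_0(z) = -(133/6)z^3 + (665/2)z^2 - (4921/3)z + 2660
  301·L_1(z) = (301/2)z^3 - 2107z^2 + (18963/2)z - 13545
  571·L_2(z) = -(571/2)z^3 + (7423/2)z^2 - 15417z + 20556
  967·L_3(z) = (967/6)z^3 - 1934z^2 + (45449/6)z - 9670
Adding term by term: 4z^3 + 3z^2 - z + 1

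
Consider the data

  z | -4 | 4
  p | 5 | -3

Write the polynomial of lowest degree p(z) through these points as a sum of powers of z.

p(z) = -z + 1

L_0(z) = (z - 4) / [-8] = -(1/8)z + 1/2
L_1(z) = (z + 4) / [8] = (1/8)z + 1/2
p(z) = 5·L_0 + (-3)·L_1
  5·L_0(z) = -(5/8)z + 5/2
  (-3)·L_1(z) = -(3/8)z - 3/2
Adding term by term: -z + 1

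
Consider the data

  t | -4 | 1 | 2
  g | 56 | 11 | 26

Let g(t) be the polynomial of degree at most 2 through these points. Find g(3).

Evaluate each Lagrange basis at t = 3:
L_0(3) = (2)·(1)/[(-5)·(-6)] = 1/15
L_1(3) = (7)·(1)/[(5)·(-1)] = -7/5
L_2(3) = (7)·(2)/[(6)·(1)] = 7/3
Sum: 56·(1/15) + 11·(-7/5) + 26·(7/3) = 49

49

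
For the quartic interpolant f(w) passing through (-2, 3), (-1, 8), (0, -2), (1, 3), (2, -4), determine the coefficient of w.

-11/4

Build the Lagrange basis polynomials:
L_0(w) = (w + 1)w(w - 1)(w - 2) / [24] = (1/24)w^4 - (1/12)w^3 - (1/24)w^2 + (1/12)w
L_1(w) = (w + 2)w(w - 1)(w - 2) / [-6] = -(1/6)w^4 + (1/6)w^3 + (2/3)w^2 - (2/3)w
L_2(w) = (w + 2)(w + 1)(w - 1)(w - 2) / [4] = (1/4)w^4 - (5/4)w^2 + 1
L_3(w) = (w + 2)(w + 1)w(w - 2) / [-6] = -(1/6)w^4 - (1/6)w^3 + (2/3)w^2 + (2/3)w
L_4(w) = (w + 2)(w + 1)w(w - 1) / [24] = (1/24)w^4 + (1/12)w^3 - (1/24)w^2 - (1/12)w
f(w) = 3·L_0 + 8·L_1 + (-2)·L_2 + 3·L_3 + (-4)·L_4
Only the coefficient of w is needed; take it from each L_i and combine:
3·(1/12) + 8·(-2/3) + (-2)·(0) + 3·(2/3) + (-4)·(-1/12) = -11/4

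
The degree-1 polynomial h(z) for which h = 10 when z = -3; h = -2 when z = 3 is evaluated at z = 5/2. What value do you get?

L_0(5/2) = (-1/2)/[(-6)] = 1/12
L_1(5/2) = (11/2)/[(6)] = 11/12
Sum: 10·(1/12) + (-2)·(11/12) = -1

-1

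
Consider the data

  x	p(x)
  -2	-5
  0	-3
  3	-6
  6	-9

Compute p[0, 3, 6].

0

p[0,3] = (-6 - (-3)) / (3 - 0) = -1
p[3,6] = (-9 - (-6)) / (6 - 3) = -1
p[0,3,6] = (-1 - (-1)) / (6 - 0) = 0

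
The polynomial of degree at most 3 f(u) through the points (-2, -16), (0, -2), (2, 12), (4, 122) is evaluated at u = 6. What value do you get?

Evaluate each Lagrange basis at u = 6:
L_0(6) = (6)·(4)·(2)/[(-2)·(-4)·(-6)] = -1
L_1(6) = (8)·(4)·(2)/[(2)·(-2)·(-4)] = 4
L_2(6) = (8)·(6)·(2)/[(4)·(2)·(-2)] = -6
L_3(6) = (8)·(6)·(4)/[(6)·(4)·(2)] = 4
Sum: (-16)·(-1) + (-2)·(4) + 12·(-6) + 122·(4) = 424

424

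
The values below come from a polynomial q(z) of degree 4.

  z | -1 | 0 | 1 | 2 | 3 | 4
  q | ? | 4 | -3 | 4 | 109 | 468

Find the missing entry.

The 5 known values determine q uniquely (degree ≤ 4).
Evaluate each Lagrange basis at z = -1:
L_0(-1) = (-2)·(-3)·(-4)·(-5)/[(-1)·(-2)·(-3)·(-4)] = 5
L_1(-1) = (-1)·(-3)·(-4)·(-5)/[(1)·(-1)·(-2)·(-3)] = -10
L_2(-1) = (-1)·(-2)·(-4)·(-5)/[(2)·(1)·(-1)·(-2)] = 10
L_3(-1) = (-1)·(-2)·(-3)·(-5)/[(3)·(2)·(1)·(-1)] = -5
L_4(-1) = (-1)·(-2)·(-3)·(-4)/[(4)·(3)·(2)·(1)] = 1
Sum: 4·(5) + (-3)·(-10) + 4·(10) + 109·(-5) + 468·(1) = 13

13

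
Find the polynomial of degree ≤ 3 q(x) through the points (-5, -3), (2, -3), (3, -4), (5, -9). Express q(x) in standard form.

q(x) = -(3/80)x^3 - (1/8)x^2 + (27/80)x - 23/8

L_0(x) = (x - 2)(x - 3)(x - 5) / [-560] = -(1/560)x^3 + (1/56)x^2 - (31/560)x + 3/56
L_1(x) = (x + 5)(x - 3)(x - 5) / [21] = (1/21)x^3 - (1/7)x^2 - (25/21)x + 25/7
L_2(x) = (x + 5)(x - 2)(x - 5) / [-16] = -(1/16)x^3 + (1/8)x^2 + (25/16)x - 25/8
L_3(x) = (x + 5)(x - 2)(x - 3) / [60] = (1/60)x^3 - (19/60)x + 1/2
q(x) = (-3)·L_0 + (-3)·L_1 + (-4)·L_2 + (-9)·L_3
  (-3)·L_0(x) = (3/560)x^3 - (3/56)x^2 + (93/560)x - 9/56
  (-3)·L_1(x) = -(1/7)x^3 + (3/7)x^2 + (25/7)x - 75/7
  (-4)·L_2(x) = (1/4)x^3 - (1/2)x^2 - (25/4)x + 25/2
  (-9)·L_3(x) = -(3/20)x^3 + (57/20)x - 9/2
Adding term by term: -(3/80)x^3 - (1/8)x^2 + (27/80)x - 23/8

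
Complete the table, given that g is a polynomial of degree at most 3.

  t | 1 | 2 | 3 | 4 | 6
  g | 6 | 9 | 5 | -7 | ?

The 4 known values determine g uniquely (degree ≤ 3).
Evaluate each Lagrange basis at t = 6:
L_0(6) = (4)·(3)·(2)/[(-1)·(-2)·(-3)] = -4
L_1(6) = (5)·(3)·(2)/[(1)·(-1)·(-2)] = 15
L_2(6) = (5)·(4)·(2)/[(2)·(1)·(-1)] = -20
L_3(6) = (5)·(4)·(3)/[(3)·(2)·(1)] = 10
Sum: 6·(-4) + 9·(15) + 5·(-20) + (-7)·(10) = -59

-59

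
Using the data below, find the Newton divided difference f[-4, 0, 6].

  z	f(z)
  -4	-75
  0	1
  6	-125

-4

f[-4,0] = (1 - (-75)) / (0 - (-4)) = 19
f[0,6] = (-125 - 1) / (6 - 0) = -21
f[-4,0,6] = (-21 - 19) / (6 - (-4)) = -4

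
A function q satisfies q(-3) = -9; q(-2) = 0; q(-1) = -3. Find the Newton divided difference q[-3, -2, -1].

q[-3,-2] = (0 - (-9)) / (-2 - (-3)) = 9
q[-2,-1] = (-3 - 0) / (-1 - (-2)) = -3
q[-3,-2,-1] = (-3 - 9) / (-1 - (-3)) = -6

-6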